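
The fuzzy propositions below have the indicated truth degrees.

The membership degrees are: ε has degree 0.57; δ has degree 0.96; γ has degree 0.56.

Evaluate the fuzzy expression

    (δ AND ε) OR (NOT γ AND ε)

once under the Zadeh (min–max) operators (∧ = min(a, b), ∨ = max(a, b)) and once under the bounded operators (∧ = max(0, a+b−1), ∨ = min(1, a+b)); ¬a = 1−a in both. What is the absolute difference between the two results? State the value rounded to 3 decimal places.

Under Zadeh (min–max):
  δ AND ε = min(a, b) on (0.96, 0.57) = 0.57
  NOT γ = 1 − 0.56 = 0.44
  NOT γ AND ε = min(a, b) on (0.44, 0.57) = 0.44
  (δ AND ε) OR (NOT γ AND ε) = max(a, b) on (0.57, 0.44) = 0.57
  → value = 0.5700
Under bounded:
  δ AND ε = max(0, a+b−1) on (0.96, 0.57) = 0.53
  NOT γ = 1 − 0.56 = 0.44
  NOT γ AND ε = max(0, a+b−1) on (0.44, 0.57) = 0.01
  (δ AND ε) OR (NOT γ AND ε) = min(1, a+b) on (0.53, 0.01) = 0.54
  → value = 0.5400
|0.5700 − 0.5400| = 0.030

0.030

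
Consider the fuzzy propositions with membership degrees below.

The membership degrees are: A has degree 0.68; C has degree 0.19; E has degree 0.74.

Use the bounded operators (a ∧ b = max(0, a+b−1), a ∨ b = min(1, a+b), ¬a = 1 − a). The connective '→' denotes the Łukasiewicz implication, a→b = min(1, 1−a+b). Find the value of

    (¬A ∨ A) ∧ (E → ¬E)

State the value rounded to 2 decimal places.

¬A = 1 − 0.68 = 0.32
¬A ∨ A = min(1, a+b) on (0.32, 0.68) = 1.00
¬E = 1 − 0.74 = 0.26
E → ¬E  [Łukasiewicz: min(1, 1−a+b)] with a=0.74, b=0.26 → 0.52
(¬A ∨ A) ∧ (E → ¬E) = max(0, a+b−1) on (1.00, 0.52) = 0.52

0.52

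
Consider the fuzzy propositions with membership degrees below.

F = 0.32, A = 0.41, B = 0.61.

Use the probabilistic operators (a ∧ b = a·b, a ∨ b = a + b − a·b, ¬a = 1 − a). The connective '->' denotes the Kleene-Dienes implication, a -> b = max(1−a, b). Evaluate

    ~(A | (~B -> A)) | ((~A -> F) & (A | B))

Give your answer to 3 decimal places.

~B = 1 − 0.6100 = 0.3900
~B -> A  [Kleene-Dienes: max(1−a, b)] with a=0.3900, b=0.4100 → 0.6100
A | (~B -> A) = a + b − a·b on (0.4100, 0.6100) = 0.7699
~(A | (~B -> A)) = 1 − 0.7699 = 0.2301
~A = 1 − 0.4100 = 0.5900
~A -> F  [Kleene-Dienes: max(1−a, b)] with a=0.5900, b=0.3200 → 0.4100
A | B = a + b − a·b on (0.4100, 0.6100) = 0.7699
(~A -> F) & (A | B) = a·b on (0.4100, 0.7699) = 0.3157
~(A | (~B -> A)) | ((~A -> F) & (A | B)) = a + b − a·b on (0.2301, 0.3157) = 0.4731

0.473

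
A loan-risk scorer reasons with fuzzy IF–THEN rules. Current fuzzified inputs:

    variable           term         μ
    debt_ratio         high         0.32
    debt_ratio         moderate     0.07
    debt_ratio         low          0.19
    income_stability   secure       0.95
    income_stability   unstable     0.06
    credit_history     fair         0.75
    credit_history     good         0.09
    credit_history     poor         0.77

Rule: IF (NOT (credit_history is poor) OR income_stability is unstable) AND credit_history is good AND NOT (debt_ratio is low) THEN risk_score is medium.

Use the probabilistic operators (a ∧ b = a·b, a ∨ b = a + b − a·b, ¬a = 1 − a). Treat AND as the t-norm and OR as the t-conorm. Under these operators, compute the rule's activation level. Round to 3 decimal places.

firing strength: (¬poor=1−0.77=0.23 OR unstable=0.06) = 0.2762; AND[a·b] with good=0.09, ¬low=1−0.19=0.81 → w = 0.0201

0.020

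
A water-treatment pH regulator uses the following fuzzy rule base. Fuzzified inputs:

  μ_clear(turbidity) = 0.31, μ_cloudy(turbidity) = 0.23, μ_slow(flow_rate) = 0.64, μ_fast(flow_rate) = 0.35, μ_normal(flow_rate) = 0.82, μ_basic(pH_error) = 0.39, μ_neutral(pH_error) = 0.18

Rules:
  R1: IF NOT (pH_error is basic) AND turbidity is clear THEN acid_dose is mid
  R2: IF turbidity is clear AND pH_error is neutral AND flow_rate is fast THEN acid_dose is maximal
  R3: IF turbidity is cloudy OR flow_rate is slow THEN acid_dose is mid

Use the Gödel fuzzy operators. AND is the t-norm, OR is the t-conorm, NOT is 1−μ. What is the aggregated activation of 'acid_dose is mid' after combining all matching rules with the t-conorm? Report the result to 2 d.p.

R1: ¬basic=1−0.39=0.61, clear=0.31; AND[min(a, b)] → w = 0.31
R2: clear=0.31, neutral=0.18, fast=0.35; AND[min(a, b)] → w = 0.18
R3: cloudy=0.23, slow=0.64; OR[max(a, b)] → w = 0.64
Rules with consequent 'mid': {R1, R3} → strengths 0.31, 0.64
Aggregate via t-conorm [max(a, b)]: 0.64

0.64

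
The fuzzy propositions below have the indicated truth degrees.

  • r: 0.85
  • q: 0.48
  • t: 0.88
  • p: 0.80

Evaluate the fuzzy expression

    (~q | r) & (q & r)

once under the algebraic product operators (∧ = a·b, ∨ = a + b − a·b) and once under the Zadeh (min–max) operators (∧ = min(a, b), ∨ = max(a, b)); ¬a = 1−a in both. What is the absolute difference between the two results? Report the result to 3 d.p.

0.101

Under algebraic product:
  ~q = 1 − 0.4800 = 0.5200
  ~q | r = a + b − a·b on (0.5200, 0.8500) = 0.9280
  q & r = a·b on (0.4800, 0.8500) = 0.4080
  (~q | r) & (q & r) = a·b on (0.9280, 0.4080) = 0.3786
  → value = 0.3786
Under Zadeh (min–max):
  ~q = 1 − 0.48 = 0.52
  ~q | r = max(a, b) on (0.52, 0.85) = 0.85
  q & r = min(a, b) on (0.48, 0.85) = 0.48
  (~q | r) & (q & r) = min(a, b) on (0.85, 0.48) = 0.48
  → value = 0.4800
|0.3786 − 0.4800| = 0.101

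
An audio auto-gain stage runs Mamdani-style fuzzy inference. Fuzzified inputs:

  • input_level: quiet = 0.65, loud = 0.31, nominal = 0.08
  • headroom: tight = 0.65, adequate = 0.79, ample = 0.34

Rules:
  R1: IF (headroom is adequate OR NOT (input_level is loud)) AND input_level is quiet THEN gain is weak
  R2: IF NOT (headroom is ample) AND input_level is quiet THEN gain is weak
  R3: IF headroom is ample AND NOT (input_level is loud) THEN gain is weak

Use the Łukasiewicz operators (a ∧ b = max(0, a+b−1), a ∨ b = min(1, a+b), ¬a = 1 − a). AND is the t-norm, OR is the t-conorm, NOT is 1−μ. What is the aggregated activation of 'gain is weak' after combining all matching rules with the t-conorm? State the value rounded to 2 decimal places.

0.99

R1: (adequate=0.79 OR ¬loud=1−0.31=0.69) = 1.00; AND[max(0, a+b−1)] with quiet=0.65 → w = 0.65
R2: ¬ample=1−0.34=0.66, quiet=0.65; AND[max(0, a+b−1)] → w = 0.31
R3: ample=0.34, ¬loud=1−0.31=0.69; AND[max(0, a+b−1)] → w = 0.03
Rules with consequent 'weak': {R1, R2, R3} → strengths 0.65, 0.31, 0.03
Aggregate via t-conorm [min(1, a+b)]: 0.99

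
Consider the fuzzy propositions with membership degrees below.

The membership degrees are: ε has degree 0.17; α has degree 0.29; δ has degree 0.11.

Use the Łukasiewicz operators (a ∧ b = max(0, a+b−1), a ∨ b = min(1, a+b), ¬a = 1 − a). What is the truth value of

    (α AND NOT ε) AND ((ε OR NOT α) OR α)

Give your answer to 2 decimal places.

NOT ε = 1 − 0.17 = 0.83
α AND NOT ε = max(0, a+b−1) on (0.29, 0.83) = 0.12
NOT α = 1 − 0.29 = 0.71
ε OR NOT α = min(1, a+b) on (0.17, 0.71) = 0.88
(ε OR NOT α) OR α = min(1, a+b) on (0.88, 0.29) = 1.00
(α AND NOT ε) AND ((ε OR NOT α) OR α) = max(0, a+b−1) on (0.12, 1.00) = 0.12

0.12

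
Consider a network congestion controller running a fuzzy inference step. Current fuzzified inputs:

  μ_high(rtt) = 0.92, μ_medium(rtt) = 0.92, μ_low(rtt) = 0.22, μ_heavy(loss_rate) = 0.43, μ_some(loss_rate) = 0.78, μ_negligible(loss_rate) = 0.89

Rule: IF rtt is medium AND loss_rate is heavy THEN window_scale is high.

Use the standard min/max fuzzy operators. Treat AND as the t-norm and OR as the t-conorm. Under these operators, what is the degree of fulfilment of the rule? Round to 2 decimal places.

firing strength: medium=0.92, heavy=0.43; AND[min(a, b)] → w = 0.43

0.43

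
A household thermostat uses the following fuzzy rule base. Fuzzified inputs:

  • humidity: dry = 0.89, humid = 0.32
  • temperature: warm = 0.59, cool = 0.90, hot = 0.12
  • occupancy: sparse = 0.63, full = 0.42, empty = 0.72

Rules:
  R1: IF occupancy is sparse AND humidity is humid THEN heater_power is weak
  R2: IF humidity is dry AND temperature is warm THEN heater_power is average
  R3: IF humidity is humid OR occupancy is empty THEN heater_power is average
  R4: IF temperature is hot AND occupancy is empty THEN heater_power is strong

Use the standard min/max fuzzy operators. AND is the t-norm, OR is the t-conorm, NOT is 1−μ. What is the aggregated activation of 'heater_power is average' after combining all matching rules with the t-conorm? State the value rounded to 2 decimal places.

0.72

R1: sparse=0.63, humid=0.32; AND[min(a, b)] → w = 0.32
R2: dry=0.89, warm=0.59; AND[min(a, b)] → w = 0.59
R3: humid=0.32, empty=0.72; OR[max(a, b)] → w = 0.72
R4: hot=0.12, empty=0.72; AND[min(a, b)] → w = 0.12
Rules with consequent 'average': {R2, R3} → strengths 0.59, 0.72
Aggregate via t-conorm [max(a, b)]: 0.72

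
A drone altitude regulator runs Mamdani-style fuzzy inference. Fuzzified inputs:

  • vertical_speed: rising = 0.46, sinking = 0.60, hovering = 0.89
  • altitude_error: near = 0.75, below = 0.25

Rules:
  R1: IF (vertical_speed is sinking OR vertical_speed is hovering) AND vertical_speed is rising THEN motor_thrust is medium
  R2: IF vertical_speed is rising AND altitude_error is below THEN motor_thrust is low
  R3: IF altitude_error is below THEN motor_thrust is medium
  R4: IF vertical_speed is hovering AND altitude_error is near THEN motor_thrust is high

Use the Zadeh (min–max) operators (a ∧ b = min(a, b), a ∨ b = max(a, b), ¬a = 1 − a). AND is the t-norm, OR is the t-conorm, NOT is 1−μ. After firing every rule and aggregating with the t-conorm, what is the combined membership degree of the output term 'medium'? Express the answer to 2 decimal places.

R1: (sinking=0.60 OR hovering=0.89) = 0.89; AND[min(a, b)] with rising=0.46 → w = 0.46
R2: rising=0.46, below=0.25; AND[min(a, b)] → w = 0.25
R3: below=0.25 → w = 0.25
R4: hovering=0.89, near=0.75; AND[min(a, b)] → w = 0.75
Rules with consequent 'medium': {R1, R3} → strengths 0.46, 0.25
Aggregate via t-conorm [max(a, b)]: 0.46

0.46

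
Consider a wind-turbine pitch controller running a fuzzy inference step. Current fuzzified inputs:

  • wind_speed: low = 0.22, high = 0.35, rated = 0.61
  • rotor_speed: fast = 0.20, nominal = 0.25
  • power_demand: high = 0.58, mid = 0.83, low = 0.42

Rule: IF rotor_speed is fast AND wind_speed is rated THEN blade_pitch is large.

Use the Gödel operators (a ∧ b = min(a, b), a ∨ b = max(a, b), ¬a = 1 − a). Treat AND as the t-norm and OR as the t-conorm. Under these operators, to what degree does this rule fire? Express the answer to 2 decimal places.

firing strength: fast=0.20, rated=0.61; AND[min(a, b)] → w = 0.20

0.20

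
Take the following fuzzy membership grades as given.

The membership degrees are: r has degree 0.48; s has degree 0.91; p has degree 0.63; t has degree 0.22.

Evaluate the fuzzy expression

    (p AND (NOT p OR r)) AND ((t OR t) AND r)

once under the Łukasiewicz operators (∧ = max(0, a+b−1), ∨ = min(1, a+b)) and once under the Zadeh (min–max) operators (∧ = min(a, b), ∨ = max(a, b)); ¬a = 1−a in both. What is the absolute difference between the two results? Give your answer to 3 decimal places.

0.220

Under Łukasiewicz:
  NOT p = 1 − 0.63 = 0.37
  NOT p OR r = min(1, a+b) on (0.37, 0.48) = 0.85
  p AND (NOT p OR r) = max(0, a+b−1) on (0.63, 0.85) = 0.48
  t OR t = min(1, a+b) on (0.22, 0.22) = 0.44
  (t OR t) AND r = max(0, a+b−1) on (0.44, 0.48) = 0.00
  (p AND (NOT p OR r)) AND ((t OR t) AND r) = max(0, a+b−1) on (0.48, 0.00) = 0.00
  → value = 0.0000
Under Zadeh (min–max):
  NOT p = 1 − 0.63 = 0.37
  NOT p OR r = max(a, b) on (0.37, 0.48) = 0.48
  p AND (NOT p OR r) = min(a, b) on (0.63, 0.48) = 0.48
  t OR t = max(a, b) on (0.22, 0.22) = 0.22
  (t OR t) AND r = min(a, b) on (0.22, 0.48) = 0.22
  (p AND (NOT p OR r)) AND ((t OR t) AND r) = min(a, b) on (0.48, 0.22) = 0.22
  → value = 0.2200
|0.0000 − 0.2200| = 0.220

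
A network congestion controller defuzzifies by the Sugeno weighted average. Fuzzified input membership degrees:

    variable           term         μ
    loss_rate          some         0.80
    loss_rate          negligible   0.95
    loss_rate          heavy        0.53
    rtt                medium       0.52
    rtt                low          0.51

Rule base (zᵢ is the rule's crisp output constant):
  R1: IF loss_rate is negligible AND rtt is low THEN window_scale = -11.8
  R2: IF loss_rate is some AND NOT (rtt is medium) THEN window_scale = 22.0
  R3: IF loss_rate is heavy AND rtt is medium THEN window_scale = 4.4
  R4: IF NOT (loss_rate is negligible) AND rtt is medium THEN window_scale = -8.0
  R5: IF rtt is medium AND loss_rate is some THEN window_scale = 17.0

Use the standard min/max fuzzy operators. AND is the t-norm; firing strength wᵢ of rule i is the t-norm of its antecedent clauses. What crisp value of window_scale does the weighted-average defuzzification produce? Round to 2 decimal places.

R1 (z=-11.8): negligible=0.95, low=0.51; AND[min(a, b)] → w = 0.51
R2 (z=22.0): some=0.80, ¬medium=1−0.52=0.48; AND[min(a, b)] → w = 0.48
R3 (z=4.4): heavy=0.53, medium=0.52; AND[min(a, b)] → w = 0.52
R4 (z=-8.0): ¬negligible=1−0.95=0.05, medium=0.52; AND[min(a, b)] → w = 0.05
R5 (z=17.0): medium=0.52, some=0.80; AND[min(a, b)] → w = 0.52
Weighted average = (0.51·-11.8 + 0.48·22.0 + 0.52·4.4 + 0.05·-8.0 + 0.52·17.0) / (0.51 + 0.48 + 0.52 + 0.05 + 0.52)
  = 15.2700 / 2.0800 = 7.34

7.34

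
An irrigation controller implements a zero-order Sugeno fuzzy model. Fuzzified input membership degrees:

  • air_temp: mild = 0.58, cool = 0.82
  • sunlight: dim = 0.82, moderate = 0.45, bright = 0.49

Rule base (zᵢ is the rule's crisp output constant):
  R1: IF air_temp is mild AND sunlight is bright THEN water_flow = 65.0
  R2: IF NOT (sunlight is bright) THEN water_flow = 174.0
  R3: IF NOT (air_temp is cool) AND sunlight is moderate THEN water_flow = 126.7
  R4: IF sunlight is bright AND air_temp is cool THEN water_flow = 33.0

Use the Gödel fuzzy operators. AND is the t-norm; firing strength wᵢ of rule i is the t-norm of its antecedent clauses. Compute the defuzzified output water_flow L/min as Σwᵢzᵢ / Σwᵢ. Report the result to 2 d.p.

R1 (z=65.0): mild=0.58, bright=0.49; AND[min(a, b)] → w = 0.49
R2 (z=174.0): ¬bright=1−0.49=0.51 → w = 0.51
R3 (z=126.7): ¬cool=1−0.82=0.18, moderate=0.45; AND[min(a, b)] → w = 0.18
R4 (z=33.0): bright=0.49, cool=0.82; AND[min(a, b)] → w = 0.49
Weighted average = (0.49·65.0 + 0.51·174.0 + 0.18·126.7 + 0.49·33.0) / (0.49 + 0.51 + 0.18 + 0.49)
  = 159.5660 / 1.6700 = 95.55

95.55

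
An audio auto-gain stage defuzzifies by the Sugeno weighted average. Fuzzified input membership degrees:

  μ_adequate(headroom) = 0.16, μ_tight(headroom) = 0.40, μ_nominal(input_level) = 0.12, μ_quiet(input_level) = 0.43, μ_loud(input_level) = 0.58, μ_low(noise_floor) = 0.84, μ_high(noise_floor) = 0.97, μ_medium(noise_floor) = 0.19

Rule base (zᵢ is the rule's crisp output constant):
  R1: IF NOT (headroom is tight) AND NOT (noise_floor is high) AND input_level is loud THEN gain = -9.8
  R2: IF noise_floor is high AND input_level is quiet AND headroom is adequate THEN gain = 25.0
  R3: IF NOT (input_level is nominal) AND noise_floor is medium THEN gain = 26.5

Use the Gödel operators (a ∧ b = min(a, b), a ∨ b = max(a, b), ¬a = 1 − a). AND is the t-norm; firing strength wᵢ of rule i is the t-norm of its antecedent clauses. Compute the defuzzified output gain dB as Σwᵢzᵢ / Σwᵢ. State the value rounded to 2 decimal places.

R1 (z=-9.8): ¬tight=1−0.40=0.60, ¬high=1−0.97=0.03, loud=0.58; AND[min(a, b)] → w = 0.03
R2 (z=25.0): high=0.97, quiet=0.43, adequate=0.16; AND[min(a, b)] → w = 0.16
R3 (z=26.5): ¬nominal=1−0.12=0.88, medium=0.19; AND[min(a, b)] → w = 0.19
Weighted average = (0.03·-9.8 + 0.16·25.0 + 0.19·26.5) / (0.03 + 0.16 + 0.19)
  = 8.7410 / 0.3800 = 23.00

23.00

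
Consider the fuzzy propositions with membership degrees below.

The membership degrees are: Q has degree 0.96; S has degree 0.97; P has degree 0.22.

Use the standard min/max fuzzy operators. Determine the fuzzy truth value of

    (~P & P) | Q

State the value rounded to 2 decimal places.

0.96

~P = 1 − 0.22 = 0.78
~P & P = min(a, b) on (0.78, 0.22) = 0.22
(~P & P) | Q = max(a, b) on (0.22, 0.96) = 0.96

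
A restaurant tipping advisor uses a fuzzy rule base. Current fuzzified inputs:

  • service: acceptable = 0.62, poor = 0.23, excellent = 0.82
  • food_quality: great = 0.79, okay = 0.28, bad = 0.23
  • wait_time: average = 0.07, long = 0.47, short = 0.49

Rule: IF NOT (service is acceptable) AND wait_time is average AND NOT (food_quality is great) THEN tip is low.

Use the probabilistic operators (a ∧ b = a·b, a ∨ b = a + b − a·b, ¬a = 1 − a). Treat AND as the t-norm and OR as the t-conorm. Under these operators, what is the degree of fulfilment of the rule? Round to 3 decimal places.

0.006

firing strength: ¬acceptable=1−0.62=0.38, average=0.07, ¬great=1−0.79=0.21; AND[a·b] → w = 0.0056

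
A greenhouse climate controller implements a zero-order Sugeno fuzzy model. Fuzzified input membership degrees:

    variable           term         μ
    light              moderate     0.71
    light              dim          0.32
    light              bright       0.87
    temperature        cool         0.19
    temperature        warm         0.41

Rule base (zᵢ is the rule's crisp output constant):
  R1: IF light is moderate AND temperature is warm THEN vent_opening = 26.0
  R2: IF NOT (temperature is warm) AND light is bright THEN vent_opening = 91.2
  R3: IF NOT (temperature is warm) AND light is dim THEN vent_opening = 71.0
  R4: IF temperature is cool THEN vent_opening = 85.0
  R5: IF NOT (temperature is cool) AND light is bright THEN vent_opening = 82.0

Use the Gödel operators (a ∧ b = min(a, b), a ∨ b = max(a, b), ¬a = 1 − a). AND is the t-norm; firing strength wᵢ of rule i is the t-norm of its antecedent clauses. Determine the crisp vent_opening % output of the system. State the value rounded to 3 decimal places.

73.172

R1 (z=26.0): moderate=0.71, warm=0.41; AND[min(a, b)] → w = 0.41
R2 (z=91.2): ¬warm=1−0.41=0.59, bright=0.87; AND[min(a, b)] → w = 0.59
R3 (z=71.0): ¬warm=1−0.41=0.59, dim=0.32; AND[min(a, b)] → w = 0.32
R4 (z=85.0): cool=0.19 → w = 0.19
R5 (z=82.0): ¬cool=1−0.19=0.81, bright=0.87; AND[min(a, b)] → w = 0.81
Weighted average = (0.41·26.0 + 0.59·91.2 + 0.32·71.0 + 0.19·85.0 + 0.81·82.0) / (0.41 + 0.59 + 0.32 + 0.19 + 0.81)
  = 169.7580 / 2.3200 = 73.172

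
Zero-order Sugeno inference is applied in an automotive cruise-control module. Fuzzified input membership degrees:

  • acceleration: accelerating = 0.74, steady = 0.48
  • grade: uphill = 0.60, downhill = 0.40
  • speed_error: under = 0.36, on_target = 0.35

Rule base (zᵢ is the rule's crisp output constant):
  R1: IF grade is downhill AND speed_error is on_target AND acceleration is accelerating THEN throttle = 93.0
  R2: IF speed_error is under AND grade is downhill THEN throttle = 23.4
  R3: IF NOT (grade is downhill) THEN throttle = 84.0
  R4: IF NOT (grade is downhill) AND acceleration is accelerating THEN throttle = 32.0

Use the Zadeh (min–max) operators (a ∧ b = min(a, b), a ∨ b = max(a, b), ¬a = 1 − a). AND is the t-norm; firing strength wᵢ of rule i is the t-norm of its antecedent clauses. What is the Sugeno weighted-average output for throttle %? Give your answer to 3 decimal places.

57.892

R1 (z=93.0): downhill=0.40, on_target=0.35, accelerating=0.74; AND[min(a, b)] → w = 0.35
R2 (z=23.4): under=0.36, downhill=0.40; AND[min(a, b)] → w = 0.36
R3 (z=84.0): ¬downhill=1−0.40=0.60 → w = 0.60
R4 (z=32.0): ¬downhill=1−0.40=0.60, accelerating=0.74; AND[min(a, b)] → w = 0.60
Weighted average = (0.35·93.0 + 0.36·23.4 + 0.60·84.0 + 0.60·32.0) / (0.35 + 0.36 + 0.60 + 0.60)
  = 110.5740 / 1.9100 = 57.892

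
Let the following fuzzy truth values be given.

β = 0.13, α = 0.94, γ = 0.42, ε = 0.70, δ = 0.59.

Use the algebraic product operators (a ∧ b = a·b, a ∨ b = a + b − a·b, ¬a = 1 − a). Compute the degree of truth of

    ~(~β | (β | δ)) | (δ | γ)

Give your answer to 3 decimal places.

~β = 1 − 0.1300 = 0.8700
β | δ = a + b − a·b on (0.1300, 0.5900) = 0.6433
~β | (β | δ) = a + b − a·b on (0.8700, 0.6433) = 0.9536
~(~β | (β | δ)) = 1 − 0.9536 = 0.0464
δ | γ = a + b − a·b on (0.5900, 0.4200) = 0.7622
~(~β | (β | δ)) | (δ | γ) = a + b − a·b on (0.0464, 0.7622) = 0.7732

0.773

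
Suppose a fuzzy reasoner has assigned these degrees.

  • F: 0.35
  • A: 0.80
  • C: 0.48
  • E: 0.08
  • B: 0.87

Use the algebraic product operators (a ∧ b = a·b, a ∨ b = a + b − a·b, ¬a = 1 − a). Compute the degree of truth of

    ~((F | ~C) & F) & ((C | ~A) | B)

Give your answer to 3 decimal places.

~C = 1 − 0.4800 = 0.5200
F | ~C = a + b − a·b on (0.3500, 0.5200) = 0.6880
(F | ~C) & F = a·b on (0.6880, 0.3500) = 0.2408
~((F | ~C) & F) = 1 − 0.2408 = 0.7592
~A = 1 − 0.8000 = 0.2000
C | ~A = a + b − a·b on (0.4800, 0.2000) = 0.5840
(C | ~A) | B = a + b − a·b on (0.5840, 0.8700) = 0.9459
~((F | ~C) & F) & ((C | ~A) | B) = a·b on (0.7592, 0.9459) = 0.7181

0.718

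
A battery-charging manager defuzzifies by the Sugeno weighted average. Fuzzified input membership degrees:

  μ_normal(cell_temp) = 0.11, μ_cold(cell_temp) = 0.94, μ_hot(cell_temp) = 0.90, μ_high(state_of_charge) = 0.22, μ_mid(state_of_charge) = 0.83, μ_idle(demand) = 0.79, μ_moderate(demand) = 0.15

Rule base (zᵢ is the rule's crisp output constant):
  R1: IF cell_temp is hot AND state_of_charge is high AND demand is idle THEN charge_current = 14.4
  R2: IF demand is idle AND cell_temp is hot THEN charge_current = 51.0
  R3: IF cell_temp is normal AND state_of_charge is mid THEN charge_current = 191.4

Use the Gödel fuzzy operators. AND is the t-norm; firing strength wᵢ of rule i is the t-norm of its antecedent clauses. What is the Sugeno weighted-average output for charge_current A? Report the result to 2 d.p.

R1 (z=14.4): hot=0.90, high=0.22, idle=0.79; AND[min(a, b)] → w = 0.22
R2 (z=51.0): idle=0.79, hot=0.90; AND[min(a, b)] → w = 0.79
R3 (z=191.4): normal=0.11, mid=0.83; AND[min(a, b)] → w = 0.11
Weighted average = (0.22·14.4 + 0.79·51.0 + 0.11·191.4) / (0.22 + 0.79 + 0.11)
  = 64.5120 / 1.1200 = 57.60

57.60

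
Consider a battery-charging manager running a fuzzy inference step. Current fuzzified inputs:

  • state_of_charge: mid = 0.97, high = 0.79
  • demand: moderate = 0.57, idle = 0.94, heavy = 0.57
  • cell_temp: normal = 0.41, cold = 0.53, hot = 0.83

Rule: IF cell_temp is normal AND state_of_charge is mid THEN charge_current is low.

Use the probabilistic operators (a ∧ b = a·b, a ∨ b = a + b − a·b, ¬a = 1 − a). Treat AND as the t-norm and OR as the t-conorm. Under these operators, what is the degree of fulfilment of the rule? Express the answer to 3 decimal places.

0.398

firing strength: normal=0.41, mid=0.97; AND[a·b] → w = 0.3977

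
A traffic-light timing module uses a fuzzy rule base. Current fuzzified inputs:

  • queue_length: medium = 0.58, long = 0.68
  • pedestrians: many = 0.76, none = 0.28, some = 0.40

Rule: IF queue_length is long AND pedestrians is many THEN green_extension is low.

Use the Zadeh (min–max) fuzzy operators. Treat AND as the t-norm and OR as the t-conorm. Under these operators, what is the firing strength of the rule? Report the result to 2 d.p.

firing strength: long=0.68, many=0.76; AND[min(a, b)] → w = 0.68

0.68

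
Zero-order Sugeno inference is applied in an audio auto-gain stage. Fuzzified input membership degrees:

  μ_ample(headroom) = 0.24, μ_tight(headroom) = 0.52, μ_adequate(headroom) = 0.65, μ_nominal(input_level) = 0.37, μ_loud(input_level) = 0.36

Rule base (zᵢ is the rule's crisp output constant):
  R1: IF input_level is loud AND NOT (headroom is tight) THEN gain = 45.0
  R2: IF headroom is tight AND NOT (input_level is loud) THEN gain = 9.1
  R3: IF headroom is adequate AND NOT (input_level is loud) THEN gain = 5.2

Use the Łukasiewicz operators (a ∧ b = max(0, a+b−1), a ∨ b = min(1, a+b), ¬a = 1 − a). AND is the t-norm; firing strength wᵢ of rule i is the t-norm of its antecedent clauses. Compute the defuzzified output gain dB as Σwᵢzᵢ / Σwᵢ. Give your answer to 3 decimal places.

6.587

R1 (z=45.0): loud=0.36, ¬tight=1−0.52=0.48; AND[max(0, a+b−1)] → w = 0.00
R2 (z=9.1): tight=0.52, ¬loud=1−0.36=0.64; AND[max(0, a+b−1)] → w = 0.16
R3 (z=5.2): adequate=0.65, ¬loud=1−0.36=0.64; AND[max(0, a+b−1)] → w = 0.29
Weighted average = (0.00·45.0 + 0.16·9.1 + 0.29·5.2) / (0.00 + 0.16 + 0.29)
  = 2.9640 / 0.4500 = 6.587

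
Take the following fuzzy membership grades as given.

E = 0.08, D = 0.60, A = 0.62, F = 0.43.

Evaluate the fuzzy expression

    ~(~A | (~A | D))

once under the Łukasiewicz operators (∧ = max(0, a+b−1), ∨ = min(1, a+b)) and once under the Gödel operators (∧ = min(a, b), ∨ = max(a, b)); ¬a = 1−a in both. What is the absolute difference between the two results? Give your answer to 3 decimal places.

0.400

Under Łukasiewicz:
  ~A = 1 − 0.62 = 0.38
  ~A = 1 − 0.62 = 0.38
  ~A | D = min(1, a+b) on (0.38, 0.60) = 0.98
  ~A | (~A | D) = min(1, a+b) on (0.38, 0.98) = 1.00
  ~(~A | (~A | D)) = 1 − 1.00 = 0.00
  → value = 0.0000
Under Gödel:
  ~A = 1 − 0.62 = 0.38
  ~A = 1 − 0.62 = 0.38
  ~A | D = max(a, b) on (0.38, 0.60) = 0.60
  ~A | (~A | D) = max(a, b) on (0.38, 0.60) = 0.60
  ~(~A | (~A | D)) = 1 − 0.60 = 0.40
  → value = 0.4000
|0.0000 − 0.4000| = 0.400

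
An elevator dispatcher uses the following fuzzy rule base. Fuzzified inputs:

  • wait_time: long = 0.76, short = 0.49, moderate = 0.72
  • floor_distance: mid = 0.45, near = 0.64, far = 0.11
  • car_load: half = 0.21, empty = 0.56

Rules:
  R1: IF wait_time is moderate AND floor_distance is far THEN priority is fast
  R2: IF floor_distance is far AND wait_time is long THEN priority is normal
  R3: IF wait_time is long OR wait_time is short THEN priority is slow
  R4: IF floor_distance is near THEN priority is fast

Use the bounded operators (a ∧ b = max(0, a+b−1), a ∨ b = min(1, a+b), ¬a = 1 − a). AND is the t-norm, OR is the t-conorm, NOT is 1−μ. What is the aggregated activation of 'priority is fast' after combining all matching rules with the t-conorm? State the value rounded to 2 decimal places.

0.64

R1: moderate=0.72, far=0.11; AND[max(0, a+b−1)] → w = 0.00
R2: far=0.11, long=0.76; AND[max(0, a+b−1)] → w = 0.00
R3: long=0.76, short=0.49; OR[min(1, a+b)] → w = 1.00
R4: near=0.64 → w = 0.64
Rules with consequent 'fast': {R1, R4} → strengths 0.00, 0.64
Aggregate via t-conorm [min(1, a+b)]: 0.64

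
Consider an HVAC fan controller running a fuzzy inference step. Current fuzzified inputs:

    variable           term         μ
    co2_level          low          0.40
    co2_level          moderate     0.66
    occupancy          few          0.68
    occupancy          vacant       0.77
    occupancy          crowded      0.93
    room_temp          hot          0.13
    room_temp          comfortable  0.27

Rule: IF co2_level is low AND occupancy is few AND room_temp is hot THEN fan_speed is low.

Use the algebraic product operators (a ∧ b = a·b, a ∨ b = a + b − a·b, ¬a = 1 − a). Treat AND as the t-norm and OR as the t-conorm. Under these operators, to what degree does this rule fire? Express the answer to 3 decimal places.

firing strength: low=0.40, few=0.68, hot=0.13; AND[a·b] → w = 0.0354

0.035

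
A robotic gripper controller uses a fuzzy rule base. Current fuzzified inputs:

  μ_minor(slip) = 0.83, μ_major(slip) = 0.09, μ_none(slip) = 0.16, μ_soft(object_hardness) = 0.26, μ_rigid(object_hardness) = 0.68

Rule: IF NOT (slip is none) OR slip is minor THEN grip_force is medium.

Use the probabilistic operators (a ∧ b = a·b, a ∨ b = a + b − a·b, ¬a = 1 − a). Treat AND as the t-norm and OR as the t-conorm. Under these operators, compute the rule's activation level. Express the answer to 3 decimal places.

0.973

firing strength: ¬none=1−0.16=0.84, minor=0.83; OR[a + b − a·b] → w = 0.9728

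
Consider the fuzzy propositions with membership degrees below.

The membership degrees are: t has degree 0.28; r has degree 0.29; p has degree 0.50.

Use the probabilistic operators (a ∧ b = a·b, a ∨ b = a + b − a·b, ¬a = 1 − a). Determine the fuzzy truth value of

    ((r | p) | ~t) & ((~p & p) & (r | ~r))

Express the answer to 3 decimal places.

r | p = a + b − a·b on (0.2900, 0.5000) = 0.6450
~t = 1 − 0.2800 = 0.7200
(r | p) | ~t = a + b − a·b on (0.6450, 0.7200) = 0.9006
~p = 1 − 0.5000 = 0.5000
~p & p = a·b on (0.5000, 0.5000) = 0.2500
~r = 1 − 0.2900 = 0.7100
r | ~r = a + b − a·b on (0.2900, 0.7100) = 0.7941
(~p & p) & (r | ~r) = a·b on (0.2500, 0.7941) = 0.1985
((r | p) | ~t) & ((~p & p) & (r | ~r)) = a·b on (0.9006, 0.1985) = 0.1788

0.179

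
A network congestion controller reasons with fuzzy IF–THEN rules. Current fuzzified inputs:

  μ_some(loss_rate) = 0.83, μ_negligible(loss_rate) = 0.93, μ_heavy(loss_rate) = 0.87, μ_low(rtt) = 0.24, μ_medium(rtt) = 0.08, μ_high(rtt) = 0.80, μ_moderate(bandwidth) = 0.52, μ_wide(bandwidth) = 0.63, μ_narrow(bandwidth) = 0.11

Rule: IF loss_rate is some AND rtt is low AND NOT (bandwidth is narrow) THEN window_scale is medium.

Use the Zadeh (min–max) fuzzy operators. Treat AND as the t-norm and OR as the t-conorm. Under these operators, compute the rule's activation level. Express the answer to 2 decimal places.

firing strength: some=0.83, low=0.24, ¬narrow=1−0.11=0.89; AND[min(a, b)] → w = 0.24

0.24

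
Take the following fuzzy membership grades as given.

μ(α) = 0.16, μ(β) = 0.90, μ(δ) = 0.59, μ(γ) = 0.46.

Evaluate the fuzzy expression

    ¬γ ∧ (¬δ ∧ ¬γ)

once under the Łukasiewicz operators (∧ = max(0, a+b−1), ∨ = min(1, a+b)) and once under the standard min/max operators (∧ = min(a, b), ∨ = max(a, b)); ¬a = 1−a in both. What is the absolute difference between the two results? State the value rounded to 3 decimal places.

0.410

Under Łukasiewicz:
  ¬γ = 1 − 0.46 = 0.54
  ¬δ = 1 − 0.59 = 0.41
  ¬γ = 1 − 0.46 = 0.54
  ¬δ ∧ ¬γ = max(0, a+b−1) on (0.41, 0.54) = 0.00
  ¬γ ∧ (¬δ ∧ ¬γ) = max(0, a+b−1) on (0.54, 0.00) = 0.00
  → value = 0.0000
Under standard min/max:
  ¬γ = 1 − 0.46 = 0.54
  ¬δ = 1 − 0.59 = 0.41
  ¬γ = 1 − 0.46 = 0.54
  ¬δ ∧ ¬γ = min(a, b) on (0.41, 0.54) = 0.41
  ¬γ ∧ (¬δ ∧ ¬γ) = min(a, b) on (0.54, 0.41) = 0.41
  → value = 0.4100
|0.0000 − 0.4100| = 0.410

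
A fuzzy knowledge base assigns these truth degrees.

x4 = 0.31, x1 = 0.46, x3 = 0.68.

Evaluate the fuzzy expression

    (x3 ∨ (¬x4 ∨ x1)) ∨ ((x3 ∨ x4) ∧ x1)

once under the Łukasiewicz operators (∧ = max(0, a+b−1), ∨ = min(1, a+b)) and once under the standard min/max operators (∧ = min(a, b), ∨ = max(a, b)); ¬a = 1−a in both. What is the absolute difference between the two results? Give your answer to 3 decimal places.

Under Łukasiewicz:
  ¬x4 = 1 − 0.31 = 0.69
  ¬x4 ∨ x1 = min(1, a+b) on (0.69, 0.46) = 1.00
  x3 ∨ (¬x4 ∨ x1) = min(1, a+b) on (0.68, 1.00) = 1.00
  x3 ∨ x4 = min(1, a+b) on (0.68, 0.31) = 0.99
  (x3 ∨ x4) ∧ x1 = max(0, a+b−1) on (0.99, 0.46) = 0.45
  (x3 ∨ (¬x4 ∨ x1)) ∨ ((x3 ∨ x4) ∧ x1) = min(1, a+b) on (1.00, 0.45) = 1.00
  → value = 1.0000
Under standard min/max:
  ¬x4 = 1 − 0.31 = 0.69
  ¬x4 ∨ x1 = max(a, b) on (0.69, 0.46) = 0.69
  x3 ∨ (¬x4 ∨ x1) = max(a, b) on (0.68, 0.69) = 0.69
  x3 ∨ x4 = max(a, b) on (0.68, 0.31) = 0.68
  (x3 ∨ x4) ∧ x1 = min(a, b) on (0.68, 0.46) = 0.46
  (x3 ∨ (¬x4 ∨ x1)) ∨ ((x3 ∨ x4) ∧ x1) = max(a, b) on (0.69, 0.46) = 0.69
  → value = 0.6900
|1.0000 − 0.6900| = 0.310

0.310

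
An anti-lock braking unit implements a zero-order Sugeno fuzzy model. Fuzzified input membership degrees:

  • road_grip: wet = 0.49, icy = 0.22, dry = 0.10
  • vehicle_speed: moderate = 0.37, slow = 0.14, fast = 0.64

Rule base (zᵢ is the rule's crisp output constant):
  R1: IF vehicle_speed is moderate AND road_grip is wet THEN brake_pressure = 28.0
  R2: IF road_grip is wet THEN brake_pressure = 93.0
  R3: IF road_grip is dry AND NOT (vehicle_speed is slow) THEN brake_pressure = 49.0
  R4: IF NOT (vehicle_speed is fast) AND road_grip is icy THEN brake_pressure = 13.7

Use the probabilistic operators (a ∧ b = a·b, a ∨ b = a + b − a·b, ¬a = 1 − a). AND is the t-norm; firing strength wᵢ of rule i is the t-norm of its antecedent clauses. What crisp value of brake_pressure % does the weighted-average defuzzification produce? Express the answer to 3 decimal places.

66.880

R1 (z=28.0): moderate=0.37, wet=0.49; AND[a·b] → w = 0.1813
R2 (z=93.0): wet=0.49 → w = 0.4900
R3 (z=49.0): dry=0.10, ¬slow=1−0.14=0.86; AND[a·b] → w = 0.0860
R4 (z=13.7): ¬fast=1−0.64=0.36, icy=0.22; AND[a·b] → w = 0.0792
Weighted average = (0.1813·28.0 + 0.4900·93.0 + 0.0860·49.0 + 0.0792·13.7) / (0.1813 + 0.4900 + 0.0860 + 0.0792)
  = 55.9454 / 0.8365 = 66.880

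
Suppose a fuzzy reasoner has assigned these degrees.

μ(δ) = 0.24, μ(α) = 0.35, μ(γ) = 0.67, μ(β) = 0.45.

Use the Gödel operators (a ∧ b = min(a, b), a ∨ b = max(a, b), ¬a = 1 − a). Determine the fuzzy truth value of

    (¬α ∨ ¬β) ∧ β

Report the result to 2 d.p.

0.45

¬α = 1 − 0.35 = 0.65
¬β = 1 − 0.45 = 0.55
¬α ∨ ¬β = max(a, b) on (0.65, 0.55) = 0.65
(¬α ∨ ¬β) ∧ β = min(a, b) on (0.65, 0.45) = 0.45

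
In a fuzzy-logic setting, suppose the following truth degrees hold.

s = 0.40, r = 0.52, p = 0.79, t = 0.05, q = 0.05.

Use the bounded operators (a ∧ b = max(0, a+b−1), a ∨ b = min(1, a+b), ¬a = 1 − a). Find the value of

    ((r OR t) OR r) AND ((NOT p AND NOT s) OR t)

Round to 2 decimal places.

0.05

r OR t = min(1, a+b) on (0.52, 0.05) = 0.57
(r OR t) OR r = min(1, a+b) on (0.57, 0.52) = 1.00
NOT p = 1 − 0.79 = 0.21
NOT s = 1 − 0.40 = 0.60
NOT p AND NOT s = max(0, a+b−1) on (0.21, 0.60) = 0.00
(NOT p AND NOT s) OR t = min(1, a+b) on (0.00, 0.05) = 0.05
((r OR t) OR r) AND ((NOT p AND NOT s) OR t) = max(0, a+b−1) on (1.00, 0.05) = 0.05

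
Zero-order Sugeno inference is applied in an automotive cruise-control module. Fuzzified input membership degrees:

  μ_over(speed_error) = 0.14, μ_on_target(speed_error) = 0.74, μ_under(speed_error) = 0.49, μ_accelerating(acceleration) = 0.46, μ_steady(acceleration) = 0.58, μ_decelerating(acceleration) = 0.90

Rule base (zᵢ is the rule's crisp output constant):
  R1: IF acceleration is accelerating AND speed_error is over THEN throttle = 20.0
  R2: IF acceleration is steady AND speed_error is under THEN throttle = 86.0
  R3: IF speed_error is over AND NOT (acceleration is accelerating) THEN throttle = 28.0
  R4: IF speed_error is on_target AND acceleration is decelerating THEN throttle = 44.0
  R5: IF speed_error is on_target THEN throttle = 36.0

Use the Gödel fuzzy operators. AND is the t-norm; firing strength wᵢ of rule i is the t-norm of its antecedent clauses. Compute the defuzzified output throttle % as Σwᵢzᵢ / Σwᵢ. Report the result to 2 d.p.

48.03

R1 (z=20.0): accelerating=0.46, over=0.14; AND[min(a, b)] → w = 0.14
R2 (z=86.0): steady=0.58, under=0.49; AND[min(a, b)] → w = 0.49
R3 (z=28.0): over=0.14, ¬accelerating=1−0.46=0.54; AND[min(a, b)] → w = 0.14
R4 (z=44.0): on_target=0.74, decelerating=0.90; AND[min(a, b)] → w = 0.74
R5 (z=36.0): on_target=0.74 → w = 0.74
Weighted average = (0.14·20.0 + 0.49·86.0 + 0.14·28.0 + 0.74·44.0 + 0.74·36.0) / (0.14 + 0.49 + 0.14 + 0.74 + 0.74)
  = 108.0600 / 2.2500 = 48.03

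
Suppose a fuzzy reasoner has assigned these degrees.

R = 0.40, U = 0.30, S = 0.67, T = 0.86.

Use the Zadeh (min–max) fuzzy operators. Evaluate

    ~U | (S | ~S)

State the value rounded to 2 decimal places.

0.70

~U = 1 − 0.30 = 0.70
~S = 1 − 0.67 = 0.33
S | ~S = max(a, b) on (0.67, 0.33) = 0.67
~U | (S | ~S) = max(a, b) on (0.70, 0.67) = 0.70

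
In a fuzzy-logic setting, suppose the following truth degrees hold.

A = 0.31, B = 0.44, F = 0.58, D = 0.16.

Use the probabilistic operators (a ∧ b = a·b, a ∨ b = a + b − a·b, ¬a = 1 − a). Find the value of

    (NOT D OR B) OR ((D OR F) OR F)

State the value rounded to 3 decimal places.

0.987

NOT D = 1 − 0.1600 = 0.8400
NOT D OR B = a + b − a·b on (0.8400, 0.4400) = 0.9104
D OR F = a + b − a·b on (0.1600, 0.5800) = 0.6472
(D OR F) OR F = a + b − a·b on (0.6472, 0.5800) = 0.8518
(NOT D OR B) OR ((D OR F) OR F) = a + b − a·b on (0.9104, 0.8518) = 0.9867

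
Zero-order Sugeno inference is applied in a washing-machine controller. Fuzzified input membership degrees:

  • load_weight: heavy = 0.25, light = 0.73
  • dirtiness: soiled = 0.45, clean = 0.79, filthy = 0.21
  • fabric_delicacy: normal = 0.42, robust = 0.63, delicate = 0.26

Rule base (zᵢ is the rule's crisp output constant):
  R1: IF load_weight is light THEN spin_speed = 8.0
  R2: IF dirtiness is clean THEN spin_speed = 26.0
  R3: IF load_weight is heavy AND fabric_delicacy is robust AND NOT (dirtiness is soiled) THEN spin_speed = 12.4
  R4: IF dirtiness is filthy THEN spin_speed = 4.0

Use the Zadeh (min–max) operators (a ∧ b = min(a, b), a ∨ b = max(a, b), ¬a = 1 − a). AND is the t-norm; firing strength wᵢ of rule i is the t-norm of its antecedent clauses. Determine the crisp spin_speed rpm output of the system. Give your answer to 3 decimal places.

15.313

R1 (z=8.0): light=0.73 → w = 0.73
R2 (z=26.0): clean=0.79 → w = 0.79
R3 (z=12.4): heavy=0.25, robust=0.63, ¬soiled=1−0.45=0.55; AND[min(a, b)] → w = 0.25
R4 (z=4.0): filthy=0.21 → w = 0.21
Weighted average = (0.73·8.0 + 0.79·26.0 + 0.25·12.4 + 0.21·4.0) / (0.73 + 0.79 + 0.25 + 0.21)
  = 30.3200 / 1.9800 = 15.313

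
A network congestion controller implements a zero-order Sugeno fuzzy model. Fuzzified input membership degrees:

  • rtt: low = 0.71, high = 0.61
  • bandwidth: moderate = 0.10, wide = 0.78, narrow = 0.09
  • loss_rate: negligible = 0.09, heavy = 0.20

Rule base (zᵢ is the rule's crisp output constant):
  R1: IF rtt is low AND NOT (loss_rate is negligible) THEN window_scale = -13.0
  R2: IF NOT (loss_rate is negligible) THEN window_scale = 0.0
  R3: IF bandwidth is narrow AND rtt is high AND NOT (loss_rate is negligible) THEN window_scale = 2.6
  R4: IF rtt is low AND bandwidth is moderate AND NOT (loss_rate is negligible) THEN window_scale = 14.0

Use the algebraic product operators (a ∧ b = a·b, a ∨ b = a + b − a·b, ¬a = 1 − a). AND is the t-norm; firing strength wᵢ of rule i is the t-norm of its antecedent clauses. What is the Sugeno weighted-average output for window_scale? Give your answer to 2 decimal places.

R1 (z=-13.0): low=0.71, ¬negligible=1−0.09=0.91; AND[a·b] → w = 0.6461
R2 (z=0.0): ¬negligible=1−0.09=0.91 → w = 0.9100
R3 (z=2.6): narrow=0.09, high=0.61, ¬negligible=1−0.09=0.91; AND[a·b] → w = 0.0500
R4 (z=14.0): low=0.71, moderate=0.10, ¬negligible=1−0.09=0.91; AND[a·b] → w = 0.0646
Weighted average = (0.6461·-13.0 + 0.9100·0.0 + 0.0500·2.6 + 0.0646·14.0) / (0.6461 + 0.9100 + 0.0500 + 0.0646)
  = -7.3649 / 1.6707 = -4.41

-4.41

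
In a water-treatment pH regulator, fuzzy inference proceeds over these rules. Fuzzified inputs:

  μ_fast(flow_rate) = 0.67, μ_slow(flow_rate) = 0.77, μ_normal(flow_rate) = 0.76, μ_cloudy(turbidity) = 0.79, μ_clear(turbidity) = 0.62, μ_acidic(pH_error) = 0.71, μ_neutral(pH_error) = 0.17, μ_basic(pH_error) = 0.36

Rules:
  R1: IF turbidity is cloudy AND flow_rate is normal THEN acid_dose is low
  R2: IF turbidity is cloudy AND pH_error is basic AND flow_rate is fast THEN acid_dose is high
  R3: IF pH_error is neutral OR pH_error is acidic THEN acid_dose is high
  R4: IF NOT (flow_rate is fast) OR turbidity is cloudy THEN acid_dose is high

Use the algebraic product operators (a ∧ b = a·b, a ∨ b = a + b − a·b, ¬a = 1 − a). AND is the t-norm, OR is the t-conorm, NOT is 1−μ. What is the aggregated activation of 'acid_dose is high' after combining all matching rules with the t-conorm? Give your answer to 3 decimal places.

R1: cloudy=0.79, normal=0.76; AND[a·b] → w = 0.6004
R2: cloudy=0.79, basic=0.36, fast=0.67; AND[a·b] → w = 0.1905
R3: neutral=0.17, acidic=0.71; OR[a + b − a·b] → w = 0.7593
R4: ¬fast=1−0.67=0.33, cloudy=0.79; OR[a + b − a·b] → w = 0.8593
Rules with consequent 'high': {R2, R3, R4} → strengths 0.1905, 0.7593, 0.8593
Aggregate via t-conorm [a + b − a·b]: 0.9726

0.973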